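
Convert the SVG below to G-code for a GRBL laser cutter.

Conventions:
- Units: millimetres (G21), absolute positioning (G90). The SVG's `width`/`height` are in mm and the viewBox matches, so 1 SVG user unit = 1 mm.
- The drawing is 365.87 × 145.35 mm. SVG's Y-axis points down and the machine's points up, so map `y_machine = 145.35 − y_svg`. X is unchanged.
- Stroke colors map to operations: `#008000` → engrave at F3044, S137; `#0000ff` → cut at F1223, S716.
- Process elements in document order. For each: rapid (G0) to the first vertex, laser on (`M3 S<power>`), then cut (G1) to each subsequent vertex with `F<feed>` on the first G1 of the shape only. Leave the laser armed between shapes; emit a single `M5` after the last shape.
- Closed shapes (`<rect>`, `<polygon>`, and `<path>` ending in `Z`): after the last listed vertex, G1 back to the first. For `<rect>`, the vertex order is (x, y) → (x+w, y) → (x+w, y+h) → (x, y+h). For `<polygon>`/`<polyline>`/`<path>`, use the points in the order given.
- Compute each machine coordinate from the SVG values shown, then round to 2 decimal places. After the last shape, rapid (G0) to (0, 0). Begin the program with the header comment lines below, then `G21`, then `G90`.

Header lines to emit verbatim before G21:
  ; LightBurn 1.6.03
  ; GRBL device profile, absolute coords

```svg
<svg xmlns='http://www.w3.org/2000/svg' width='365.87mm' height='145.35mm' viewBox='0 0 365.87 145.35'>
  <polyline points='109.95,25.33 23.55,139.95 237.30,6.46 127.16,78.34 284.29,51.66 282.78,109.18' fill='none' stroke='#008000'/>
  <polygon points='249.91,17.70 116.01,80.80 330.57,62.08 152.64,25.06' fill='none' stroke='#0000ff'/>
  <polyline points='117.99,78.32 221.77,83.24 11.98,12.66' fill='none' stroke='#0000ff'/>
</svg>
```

; LightBurn 1.6.03
; GRBL device profile, absolute coords
G21
G90
G0 X109.95 Y120.02
M3 S137
G1 X23.55 Y5.40 F3044
G1 X237.30 Y138.89
G1 X127.16 Y67.01
G1 X284.29 Y93.69
G1 X282.78 Y36.17
G0 X249.91 Y127.65
M3 S716
G1 X116.01 Y64.55 F1223
G1 X330.57 Y83.27
G1 X152.64 Y120.29
G1 X249.91 Y127.65
G0 X117.99 Y67.03
M3 S716
G1 X221.77 Y62.11 F1223
G1 X11.98 Y132.69
M5
G0 X0.00 Y0.00

viewBox `0 0 365.87 145.35` with mm width/height → 1 unit = 1 mm. Flip: y_m = 145.35 − y_svg.

**Shape 1** — `<polyline>` open polyline, stroke `#008000` → engrave (S137, F3044). Machine vertices: (109.95,120.02) → (23.55,5.40) → (237.30,138.89) → (127.16,67.01) → (284.29,93.69) → (282.78,36.17). Open path.

**Shape 2** — `<polygon>` closed polygon, stroke `#0000ff` → cut (S716, F1223). Machine vertices: (249.91,127.65) → (116.01,64.55) → (330.57,83.27) → (152.64,120.29) → (249.91,127.65). Closed: final G1 returns to the first vertex.

**Shape 3** — `<polyline>` open polyline, stroke `#0000ff` → cut (S716, F1223). Machine vertices: (117.99,67.03) → (221.77,62.11) → (11.98,132.69). Open path.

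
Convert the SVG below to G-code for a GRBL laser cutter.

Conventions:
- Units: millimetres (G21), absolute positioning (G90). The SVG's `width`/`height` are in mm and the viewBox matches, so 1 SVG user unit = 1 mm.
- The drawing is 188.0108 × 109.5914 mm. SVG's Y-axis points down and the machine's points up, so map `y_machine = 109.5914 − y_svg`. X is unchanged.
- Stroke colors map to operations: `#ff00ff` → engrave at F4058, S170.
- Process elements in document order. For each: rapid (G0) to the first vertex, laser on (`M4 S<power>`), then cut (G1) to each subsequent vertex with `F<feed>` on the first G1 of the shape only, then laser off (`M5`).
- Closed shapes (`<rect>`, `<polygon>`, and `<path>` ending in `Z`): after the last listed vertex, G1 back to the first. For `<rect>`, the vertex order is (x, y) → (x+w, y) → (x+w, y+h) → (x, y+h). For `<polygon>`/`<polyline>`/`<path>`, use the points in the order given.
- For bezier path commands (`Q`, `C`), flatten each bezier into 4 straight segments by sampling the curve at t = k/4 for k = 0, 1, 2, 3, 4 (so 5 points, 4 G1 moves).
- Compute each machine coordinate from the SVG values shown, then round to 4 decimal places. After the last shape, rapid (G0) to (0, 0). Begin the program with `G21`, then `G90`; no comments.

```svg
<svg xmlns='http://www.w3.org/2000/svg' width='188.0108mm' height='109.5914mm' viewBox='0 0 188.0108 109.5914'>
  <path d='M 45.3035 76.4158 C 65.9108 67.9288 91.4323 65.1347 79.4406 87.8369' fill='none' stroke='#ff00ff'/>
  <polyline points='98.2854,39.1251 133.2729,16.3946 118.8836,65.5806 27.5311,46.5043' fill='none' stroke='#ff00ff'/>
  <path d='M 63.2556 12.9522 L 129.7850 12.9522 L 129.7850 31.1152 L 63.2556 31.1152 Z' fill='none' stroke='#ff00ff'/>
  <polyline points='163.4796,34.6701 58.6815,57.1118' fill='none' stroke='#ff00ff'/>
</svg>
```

G21
G90
G0 X45.3035 Y33.1756
M4 S170
G1 X61.0175 Y38.1640 F4058
G1 X74.5967 Y39.1610
G1 X82.0636 Y34.3100
G1 X79.4406 Y21.7545
M5
G0 X98.2854 Y70.4663
M4 S170
G1 X133.2729 Y93.1968 F4058
G1 X118.8836 Y44.0108
G1 X27.5311 Y63.0871
M5
G0 X63.2556 Y96.6392
M4 S170
G1 X129.7850 Y96.6392 F4058
G1 X129.7850 Y78.4762
G1 X63.2556 Y78.4762
G1 X63.2556 Y96.6392
M5
G0 X163.4796 Y74.9213
M4 S170
G1 X58.6815 Y52.4796 F4058
M5
G0 X0.0000 Y0.0000

viewBox `0 0 188.0108 109.5914` with mm width/height → 1 unit = 1 mm. Flip: y_m = 109.5914 − y_svg.

**Shape 1** — `<path>` cubic bezier, stroke `#ff00ff` → engrave (S170, F4058). Control points (SVG): P0=(45.3035,76.4158), P1=(65.9108,67.9288), P2=(91.4323,65.1347), P3=(79.4406,87.8369); sampled at t=k/4. Machine vertices: (45.3035,33.1756) → (61.0175,38.1640) → (74.5967,39.1610) → (82.0636,34.3100) → (79.4406,21.7545). Open path.

**Shape 2** — `<polyline>` open polyline, stroke `#ff00ff` → engrave (S170, F4058). Machine vertices: (98.2854,70.4663) → (133.2729,93.1968) → (118.8836,44.0108) → (27.5311,63.0871). Open path.

**Shape 3** — `<path>` rectangle, stroke `#ff00ff` → engrave (S170, F4058). Machine vertices: (63.2556,96.6392) → (129.7850,96.6392) → (129.7850,78.4762) → (63.2556,78.4762) → (63.2556,96.6392). Closed: final G1 returns to the first vertex.

**Shape 4** — `<polyline>` line segment, stroke `#ff00ff` → engrave (S170, F4058). Machine vertices: (163.4796,74.9213) → (58.6815,52.4796). Open path.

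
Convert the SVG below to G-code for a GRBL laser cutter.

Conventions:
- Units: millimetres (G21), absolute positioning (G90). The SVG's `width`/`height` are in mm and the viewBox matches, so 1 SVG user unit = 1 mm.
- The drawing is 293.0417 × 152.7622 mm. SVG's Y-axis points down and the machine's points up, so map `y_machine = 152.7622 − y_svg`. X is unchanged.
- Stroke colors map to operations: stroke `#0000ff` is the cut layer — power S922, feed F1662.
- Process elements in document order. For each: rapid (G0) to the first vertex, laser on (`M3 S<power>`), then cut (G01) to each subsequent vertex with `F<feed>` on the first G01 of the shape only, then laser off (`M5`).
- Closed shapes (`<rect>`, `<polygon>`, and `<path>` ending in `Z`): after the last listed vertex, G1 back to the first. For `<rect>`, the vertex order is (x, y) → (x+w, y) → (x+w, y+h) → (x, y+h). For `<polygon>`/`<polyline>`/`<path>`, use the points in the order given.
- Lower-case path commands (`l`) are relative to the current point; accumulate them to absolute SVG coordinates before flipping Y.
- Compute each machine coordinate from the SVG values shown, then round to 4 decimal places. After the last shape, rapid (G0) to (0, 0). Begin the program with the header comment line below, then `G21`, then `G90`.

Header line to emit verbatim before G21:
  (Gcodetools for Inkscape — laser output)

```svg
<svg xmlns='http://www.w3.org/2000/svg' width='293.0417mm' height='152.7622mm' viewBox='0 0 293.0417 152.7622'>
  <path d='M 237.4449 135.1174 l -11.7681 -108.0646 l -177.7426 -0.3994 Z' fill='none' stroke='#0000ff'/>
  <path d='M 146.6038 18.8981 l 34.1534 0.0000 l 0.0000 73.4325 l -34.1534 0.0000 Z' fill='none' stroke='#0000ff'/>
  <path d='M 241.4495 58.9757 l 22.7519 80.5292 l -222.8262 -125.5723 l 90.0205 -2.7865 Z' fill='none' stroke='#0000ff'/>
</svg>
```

Since the viewBox matches the mm dimensions, user units are millimetres directly. The only transform is the Y-flip y_m = 152.7622 − y_svg.

Shape 1 is a closed polygon drawn with `<path>`. Its stroke #0000ff means cut at S922, F1662. After flipping Y the toolpath is (237.4449,17.6448) → (225.6768,125.7094) → (47.9342,126.1088) → (237.4449,17.6448), returning to the start.

Shape 2 is a rectangle drawn with `<path>`. Its stroke #0000ff means cut at S922, F1662. After flipping Y the toolpath is (146.6038,133.8641) → (180.7572,133.8641) → (180.7572,60.4316) → (146.6038,60.4316) → (146.6038,133.8641), returning to the start.

Shape 3 is a closed polygon drawn with `<path>`. Its stroke #0000ff means cut at S922, F1662. After flipping Y the toolpath is (241.4495,93.7865) → (264.2014,13.2573) → (41.3752,138.8296) → (131.3957,141.6161) → (241.4495,93.7865), returning to the start.

(Gcodetools for Inkscape — laser output)
G21
G90
G0 X237.4449 Y17.6448
M3 S922
G01 X225.6768 Y125.7094 F1662
G01 X47.9342 Y126.1088
G01 X237.4449 Y17.6448
M5
G0 X146.6038 Y133.8641
M3 S922
G01 X180.7572 Y133.8641 F1662
G01 X180.7572 Y60.4316
G01 X146.6038 Y60.4316
G01 X146.6038 Y133.8641
M5
G0 X241.4495 Y93.7865
M3 S922
G01 X264.2014 Y13.2573 F1662
G01 X41.3752 Y138.8296
G01 X131.3957 Y141.6161
G01 X241.4495 Y93.7865
M5
G0 X0.0000 Y0.0000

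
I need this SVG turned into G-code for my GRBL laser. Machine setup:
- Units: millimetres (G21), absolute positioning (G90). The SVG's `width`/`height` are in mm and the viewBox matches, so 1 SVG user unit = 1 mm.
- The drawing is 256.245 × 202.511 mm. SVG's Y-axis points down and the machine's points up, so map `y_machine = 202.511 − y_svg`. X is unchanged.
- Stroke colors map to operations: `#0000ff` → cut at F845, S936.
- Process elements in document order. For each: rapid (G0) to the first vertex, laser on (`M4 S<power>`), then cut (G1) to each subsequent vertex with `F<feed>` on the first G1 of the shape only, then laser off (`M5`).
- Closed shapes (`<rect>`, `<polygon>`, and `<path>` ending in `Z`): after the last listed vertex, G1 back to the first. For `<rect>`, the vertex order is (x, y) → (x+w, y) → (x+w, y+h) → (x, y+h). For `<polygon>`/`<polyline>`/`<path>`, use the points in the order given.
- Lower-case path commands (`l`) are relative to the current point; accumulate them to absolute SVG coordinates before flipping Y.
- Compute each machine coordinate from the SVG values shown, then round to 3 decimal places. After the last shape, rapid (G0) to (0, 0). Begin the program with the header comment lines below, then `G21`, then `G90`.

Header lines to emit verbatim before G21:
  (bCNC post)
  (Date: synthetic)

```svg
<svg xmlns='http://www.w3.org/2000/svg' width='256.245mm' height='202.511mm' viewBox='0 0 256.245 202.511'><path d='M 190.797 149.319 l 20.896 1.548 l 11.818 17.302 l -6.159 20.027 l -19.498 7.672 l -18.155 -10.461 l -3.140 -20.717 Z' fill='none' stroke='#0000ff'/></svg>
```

1 u = 1 mm; y_m = 202.511 − y.

[1] `<path>` regular polygon, #0000ff→cut S936 F845: (190.797,53.192) → (211.693,51.644) → (223.511,34.342) → (217.352,14.315) → (197.854,6.643) → (179.699,17.104) → (176.559,37.821) → (190.797,53.192) (closed)

(bCNC post)
(Date: synthetic)
G21
G90
G0 X190.797 Y53.192
M4 S936
G1 X211.693 Y51.644 F845
G1 X223.511 Y34.342
G1 X217.352 Y14.315
G1 X197.854 Y6.643
G1 X179.699 Y17.104
G1 X176.559 Y37.821
G1 X190.797 Y53.192
M5
G0 X0.000 Y0.000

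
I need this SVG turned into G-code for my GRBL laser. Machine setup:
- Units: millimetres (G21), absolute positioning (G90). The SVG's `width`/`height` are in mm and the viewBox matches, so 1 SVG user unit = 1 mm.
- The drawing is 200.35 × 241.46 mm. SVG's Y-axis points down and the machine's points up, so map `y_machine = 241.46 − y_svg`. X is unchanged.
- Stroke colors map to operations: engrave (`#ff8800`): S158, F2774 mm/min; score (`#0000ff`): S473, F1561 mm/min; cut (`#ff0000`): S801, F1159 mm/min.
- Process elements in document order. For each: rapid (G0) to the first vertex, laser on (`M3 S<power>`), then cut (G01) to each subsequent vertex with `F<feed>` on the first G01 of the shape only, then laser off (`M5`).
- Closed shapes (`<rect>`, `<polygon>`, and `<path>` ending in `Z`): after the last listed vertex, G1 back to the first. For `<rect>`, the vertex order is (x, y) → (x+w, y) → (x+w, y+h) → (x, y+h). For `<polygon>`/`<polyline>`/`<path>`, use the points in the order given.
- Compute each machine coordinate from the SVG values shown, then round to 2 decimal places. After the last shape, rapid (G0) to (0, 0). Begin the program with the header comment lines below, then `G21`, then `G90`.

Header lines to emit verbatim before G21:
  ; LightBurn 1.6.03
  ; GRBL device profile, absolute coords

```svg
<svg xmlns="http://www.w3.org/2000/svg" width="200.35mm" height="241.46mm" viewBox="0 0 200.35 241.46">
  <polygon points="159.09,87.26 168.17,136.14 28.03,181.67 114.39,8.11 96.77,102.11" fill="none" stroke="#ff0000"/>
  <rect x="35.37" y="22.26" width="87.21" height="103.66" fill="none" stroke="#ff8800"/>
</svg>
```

Since the viewBox matches the mm dimensions, user units are millimetres directly. The only transform is the Y-flip y_m = 241.46 − y_svg.

Shape 1 is a closed polygon drawn with `<polygon>`. Its stroke #ff0000 means cut at S801, F1159. After flipping Y the toolpath is (159.09,154.20) → (168.17,105.32) → (28.03,59.79) → (114.39,233.35) → (96.77,139.35) → (159.09,154.20), returning to the start.

Shape 2 is a rectangle drawn with `<rect>`. Its stroke #ff8800 means engrave at S158, F2774. After flipping Y the toolpath is (35.37,219.20) → (122.58,219.20) → (122.58,115.54) → (35.37,115.54) → (35.37,219.20), returning to the start.

; LightBurn 1.6.03
; GRBL device profile, absolute coords
G21
G90
G0 X159.09 Y154.20
M3 S801
G01 X168.17 Y105.32 F1159
G01 X28.03 Y59.79
G01 X114.39 Y233.35
G01 X96.77 Y139.35
G01 X159.09 Y154.20
M5
G0 X35.37 Y219.20
M3 S158
G01 X122.58 Y219.20 F2774
G01 X122.58 Y115.54
G01 X35.37 Y115.54
G01 X35.37 Y219.20
M5
G0 X0.00 Y0.00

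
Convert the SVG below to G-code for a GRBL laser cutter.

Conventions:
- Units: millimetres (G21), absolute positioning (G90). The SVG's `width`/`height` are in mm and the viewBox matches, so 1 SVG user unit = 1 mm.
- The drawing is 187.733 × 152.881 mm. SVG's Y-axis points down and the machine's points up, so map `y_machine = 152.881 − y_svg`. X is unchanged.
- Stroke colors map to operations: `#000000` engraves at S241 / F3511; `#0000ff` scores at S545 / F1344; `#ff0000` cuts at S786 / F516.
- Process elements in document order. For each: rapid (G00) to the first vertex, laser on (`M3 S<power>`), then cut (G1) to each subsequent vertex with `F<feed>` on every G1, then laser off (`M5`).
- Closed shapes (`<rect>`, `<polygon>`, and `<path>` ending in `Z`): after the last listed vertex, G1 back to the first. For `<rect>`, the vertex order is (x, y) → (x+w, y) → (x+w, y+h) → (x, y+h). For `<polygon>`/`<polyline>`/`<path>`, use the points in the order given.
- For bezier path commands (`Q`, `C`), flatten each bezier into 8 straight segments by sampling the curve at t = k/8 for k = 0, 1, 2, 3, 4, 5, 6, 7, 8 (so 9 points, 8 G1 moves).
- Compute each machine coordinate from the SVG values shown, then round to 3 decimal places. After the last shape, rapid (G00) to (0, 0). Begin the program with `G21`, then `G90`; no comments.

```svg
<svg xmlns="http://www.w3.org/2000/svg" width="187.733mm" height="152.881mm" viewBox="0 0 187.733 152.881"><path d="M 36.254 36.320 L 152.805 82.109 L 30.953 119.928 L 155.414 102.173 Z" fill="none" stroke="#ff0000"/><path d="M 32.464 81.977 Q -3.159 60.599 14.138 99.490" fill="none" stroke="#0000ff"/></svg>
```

G21
G90
G00 X36.254 Y116.561
M3 S786
G1 X152.805 Y70.772 F516
G1 X30.953 Y32.953 F516
G1 X155.414 Y50.708 F516
G1 X36.254 Y116.561 F516
M5
G00 X32.464 Y70.904
M3 S545
G1 X24.385 Y75.307 F1344
G1 X17.960 Y77.826 F1344
G1 X13.189 Y78.462 F1344
G1 X10.071 Y77.215 F1344
G1 X8.607 Y74.084 F1344
G1 X8.797 Y69.070 F1344
G1 X10.641 Y62.172 F1344
G1 X14.138 Y53.391 F1344
M5
G00 X0.000 Y0.000

viewBox `0 0 187.733 152.881` with mm width/height → 1 unit = 1 mm. Flip: y_m = 152.881 − y_svg.

**Shape 1** — `<path>` closed polygon, stroke `#ff0000` → cut (S786, F516). Machine vertices: (36.254,116.561) → (152.805,70.772) → (30.953,32.953) → (155.414,50.708) → (36.254,116.561). Closed: final G1 returns to the first vertex.

**Shape 2** — `<path>` quadratic bezier, stroke `#0000ff` → score (S545, F1344). Control points (SVG): P0=(32.464,81.977), P1=(-3.159,60.599), P2=(14.138,99.490); sampled at t=k/8. Machine vertices: (32.464,70.904) → (24.385,75.307) → (17.960,77.826) → (13.189,78.462) → (10.071,77.215) → (8.607,74.084) → (8.797,69.070) → (10.641,62.172) → (14.138,53.391). Open path.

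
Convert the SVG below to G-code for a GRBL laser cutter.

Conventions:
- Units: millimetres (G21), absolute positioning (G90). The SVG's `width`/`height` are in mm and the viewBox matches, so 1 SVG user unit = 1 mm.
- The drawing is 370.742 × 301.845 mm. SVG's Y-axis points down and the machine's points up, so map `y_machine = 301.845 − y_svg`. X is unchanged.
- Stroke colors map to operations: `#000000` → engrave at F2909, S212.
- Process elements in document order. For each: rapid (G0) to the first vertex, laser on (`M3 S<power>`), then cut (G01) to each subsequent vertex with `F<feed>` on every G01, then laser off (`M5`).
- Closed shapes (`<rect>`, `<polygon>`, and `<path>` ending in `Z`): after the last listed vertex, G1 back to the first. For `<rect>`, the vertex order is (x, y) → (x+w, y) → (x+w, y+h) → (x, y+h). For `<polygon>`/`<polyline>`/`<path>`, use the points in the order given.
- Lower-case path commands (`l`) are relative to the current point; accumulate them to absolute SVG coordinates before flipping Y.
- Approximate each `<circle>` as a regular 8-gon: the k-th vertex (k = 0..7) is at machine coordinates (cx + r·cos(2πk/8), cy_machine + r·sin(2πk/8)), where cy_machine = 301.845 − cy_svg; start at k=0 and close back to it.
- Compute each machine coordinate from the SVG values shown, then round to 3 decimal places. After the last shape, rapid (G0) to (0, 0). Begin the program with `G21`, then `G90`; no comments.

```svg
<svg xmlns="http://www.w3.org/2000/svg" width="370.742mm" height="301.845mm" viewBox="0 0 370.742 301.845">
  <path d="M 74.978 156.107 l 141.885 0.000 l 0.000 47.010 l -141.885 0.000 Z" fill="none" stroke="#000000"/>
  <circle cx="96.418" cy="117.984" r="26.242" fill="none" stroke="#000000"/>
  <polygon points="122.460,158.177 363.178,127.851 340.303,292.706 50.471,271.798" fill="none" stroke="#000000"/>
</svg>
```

Since the viewBox matches the mm dimensions, user units are millimetres directly. The only transform is the Y-flip y_m = 301.845 − y_svg.

Shape 1 is a rectangle drawn with `<path>`. Its stroke #000000 means engrave at S212, F2909. After flipping Y the toolpath is (74.978,145.738) → (216.863,145.738) → (216.863,98.728) → (74.978,98.728) → (74.978,145.738), returning to the start.

Shape 2 is a circle drawn with `<circle>`. Its stroke #000000 means engrave at S212, F2909. After flipping Y the toolpath is (122.660,183.861) → (114.974,202.417) → (96.418,210.103) → (77.862,202.417) → (70.176,183.861) → (77.862,165.305) → (96.418,157.619) → (114.974,165.305) → (122.660,183.861), returning to the start.

Shape 3 is a closed polygon drawn with `<polygon>`. Its stroke #000000 means engrave at S212, F2909. After flipping Y the toolpath is (122.460,143.668) → (363.178,173.994) → (340.303,9.139) → (50.471,30.047) → (122.460,143.668), returning to the start.

G21
G90
G0 X74.978 Y145.738
M3 S212
G01 X216.863 Y145.738 F2909
G01 X216.863 Y98.728 F2909
G01 X74.978 Y98.728 F2909
G01 X74.978 Y145.738 F2909
M5
G0 X122.660 Y183.861
M3 S212
G01 X114.974 Y202.417 F2909
G01 X96.418 Y210.103 F2909
G01 X77.862 Y202.417 F2909
G01 X70.176 Y183.861 F2909
G01 X77.862 Y165.305 F2909
G01 X96.418 Y157.619 F2909
G01 X114.974 Y165.305 F2909
G01 X122.660 Y183.861 F2909
M5
G0 X122.460 Y143.668
M3 S212
G01 X363.178 Y173.994 F2909
G01 X340.303 Y9.139 F2909
G01 X50.471 Y30.047 F2909
G01 X122.460 Y143.668 F2909
M5
G0 X0.000 Y0.000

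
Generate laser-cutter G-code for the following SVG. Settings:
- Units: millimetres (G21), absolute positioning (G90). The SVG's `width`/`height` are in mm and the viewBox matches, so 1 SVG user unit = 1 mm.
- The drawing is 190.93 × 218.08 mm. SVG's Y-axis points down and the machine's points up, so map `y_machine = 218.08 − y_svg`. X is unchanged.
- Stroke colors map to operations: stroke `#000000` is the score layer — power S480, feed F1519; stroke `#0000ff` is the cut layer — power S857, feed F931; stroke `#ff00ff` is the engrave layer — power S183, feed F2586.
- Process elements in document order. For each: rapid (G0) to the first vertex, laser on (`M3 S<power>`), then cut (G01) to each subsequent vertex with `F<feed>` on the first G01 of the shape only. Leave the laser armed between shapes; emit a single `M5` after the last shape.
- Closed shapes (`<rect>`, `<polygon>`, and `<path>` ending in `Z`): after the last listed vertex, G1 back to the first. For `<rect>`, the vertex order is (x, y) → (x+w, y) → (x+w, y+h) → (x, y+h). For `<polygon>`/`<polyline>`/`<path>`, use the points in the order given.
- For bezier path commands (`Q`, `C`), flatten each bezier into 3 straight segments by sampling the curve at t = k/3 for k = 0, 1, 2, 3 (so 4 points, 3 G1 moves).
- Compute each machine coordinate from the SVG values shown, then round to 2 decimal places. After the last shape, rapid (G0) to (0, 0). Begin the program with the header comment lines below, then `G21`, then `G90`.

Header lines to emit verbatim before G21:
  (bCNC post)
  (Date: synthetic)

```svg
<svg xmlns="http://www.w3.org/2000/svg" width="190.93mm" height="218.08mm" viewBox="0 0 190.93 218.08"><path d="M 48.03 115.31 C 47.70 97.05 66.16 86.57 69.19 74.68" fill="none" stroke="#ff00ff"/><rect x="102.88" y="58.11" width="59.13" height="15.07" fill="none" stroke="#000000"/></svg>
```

(bCNC post)
(Date: synthetic)
G21
G90
G0 X48.03 Y102.77
M3 S183
G01 X52.70 Y118.78 F2586
G01 X62.28 Y131.64
G01 X69.19 Y143.40
G0 X102.88 Y159.97
M3 S480
G01 X162.01 Y159.97 F1519
G01 X162.01 Y144.90
G01 X102.88 Y144.90
G01 X102.88 Y159.97
M5
G0 X0.00 Y0.00

1 u = 1 mm; y_m = 218.08 − y.

[1] `<path>` cubic bezier, #ff00ff→engrave S183 F2586: (48.03,102.77) → (52.70,118.78) → (62.28,131.64) → (69.19,143.40)

[2] `<rect>` rectangle, #000000→score S480 F1519: (102.88,159.97) → (162.01,159.97) → (162.01,144.90) → (102.88,144.90) → (102.88,159.97) (closed)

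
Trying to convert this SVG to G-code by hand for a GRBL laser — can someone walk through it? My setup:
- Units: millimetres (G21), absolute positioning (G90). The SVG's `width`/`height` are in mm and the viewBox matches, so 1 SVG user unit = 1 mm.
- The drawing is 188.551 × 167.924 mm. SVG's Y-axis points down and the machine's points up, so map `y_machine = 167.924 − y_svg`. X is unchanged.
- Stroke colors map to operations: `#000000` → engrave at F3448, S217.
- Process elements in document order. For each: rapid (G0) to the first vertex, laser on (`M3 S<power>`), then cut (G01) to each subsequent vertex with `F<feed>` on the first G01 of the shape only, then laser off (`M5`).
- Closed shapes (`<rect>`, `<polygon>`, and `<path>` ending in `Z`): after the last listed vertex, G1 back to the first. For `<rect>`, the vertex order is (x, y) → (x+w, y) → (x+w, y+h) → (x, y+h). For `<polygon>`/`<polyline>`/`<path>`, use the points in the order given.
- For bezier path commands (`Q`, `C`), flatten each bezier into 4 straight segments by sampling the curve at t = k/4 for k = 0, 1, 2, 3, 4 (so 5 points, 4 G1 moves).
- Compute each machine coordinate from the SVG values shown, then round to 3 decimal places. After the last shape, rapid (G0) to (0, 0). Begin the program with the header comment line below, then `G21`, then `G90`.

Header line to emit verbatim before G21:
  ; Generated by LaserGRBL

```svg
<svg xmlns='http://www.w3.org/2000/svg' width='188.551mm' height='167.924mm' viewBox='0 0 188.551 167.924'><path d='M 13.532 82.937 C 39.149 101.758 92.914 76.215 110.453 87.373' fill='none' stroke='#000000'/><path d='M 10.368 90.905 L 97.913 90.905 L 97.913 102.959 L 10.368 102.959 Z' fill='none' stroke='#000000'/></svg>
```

viewBox `0 0 188.551 167.924` with mm width/height → 1 unit = 1 mm. Flip: y_m = 167.924 − y_svg.

**Shape 1** — `<path>` cubic bezier, stroke `#000000` → engrave (S217, F3448). Control points (SVG): P0=(13.532,82.937), P1=(39.149,101.758), P2=(92.914,76.215), P3=(110.453,87.373); sampled at t=k/4. Machine vertices: (13.532,84.987) → (37.017,77.923) → (65.022,79.895) → (91.512,83.305) → (110.453,80.551). Open path.

**Shape 2** — `<path>` rectangle, stroke `#000000` → engrave (S217, F3448). Machine vertices: (10.368,77.019) → (97.913,77.019) → (97.913,64.965) → (10.368,64.965) → (10.368,77.019). Closed: final G1 returns to the first vertex.

; Generated by LaserGRBL
G21
G90
G0 X13.532 Y84.987
M3 S217
G01 X37.017 Y77.923 F3448
G01 X65.022 Y79.895
G01 X91.512 Y83.305
G01 X110.453 Y80.551
M5
G0 X10.368 Y77.019
M3 S217
G01 X97.913 Y77.019 F3448
G01 X97.913 Y64.965
G01 X10.368 Y64.965
G01 X10.368 Y77.019
M5
G0 X0.000 Y0.000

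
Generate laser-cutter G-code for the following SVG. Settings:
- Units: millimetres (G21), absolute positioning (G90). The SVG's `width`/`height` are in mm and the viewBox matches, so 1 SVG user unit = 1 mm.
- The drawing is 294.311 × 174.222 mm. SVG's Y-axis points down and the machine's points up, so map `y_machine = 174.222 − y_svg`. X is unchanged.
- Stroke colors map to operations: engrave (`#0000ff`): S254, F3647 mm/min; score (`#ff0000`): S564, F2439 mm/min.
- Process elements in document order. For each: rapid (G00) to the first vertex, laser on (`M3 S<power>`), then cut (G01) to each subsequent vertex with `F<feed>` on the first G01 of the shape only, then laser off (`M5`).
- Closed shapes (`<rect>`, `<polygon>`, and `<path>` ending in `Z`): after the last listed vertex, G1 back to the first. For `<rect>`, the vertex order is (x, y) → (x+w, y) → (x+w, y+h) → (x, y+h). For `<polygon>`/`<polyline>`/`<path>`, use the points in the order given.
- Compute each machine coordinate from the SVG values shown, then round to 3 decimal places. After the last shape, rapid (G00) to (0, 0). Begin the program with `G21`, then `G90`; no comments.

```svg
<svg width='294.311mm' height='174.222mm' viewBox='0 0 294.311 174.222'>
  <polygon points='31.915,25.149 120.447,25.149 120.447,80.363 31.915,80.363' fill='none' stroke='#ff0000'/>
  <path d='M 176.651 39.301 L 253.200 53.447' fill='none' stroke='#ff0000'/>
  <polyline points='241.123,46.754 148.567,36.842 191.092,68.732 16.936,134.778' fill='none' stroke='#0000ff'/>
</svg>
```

G21
G90
G00 X31.915 Y149.073
M3 S564
G01 X120.447 Y149.073 F2439
G01 X120.447 Y93.859
G01 X31.915 Y93.859
G01 X31.915 Y149.073
M5
G00 X176.651 Y134.921
M3 S564
G01 X253.200 Y120.775 F2439
M5
G00 X241.123 Y127.468
M3 S254
G01 X148.567 Y137.380 F3647
G01 X191.092 Y105.490
G01 X16.936 Y39.444
M5
G00 X0.000 Y0.000

1 u = 1 mm; y_m = 174.222 − y.

[1] `<polygon>` rectangle, #ff0000→score S564 F2439: (31.915,149.073) → (120.447,149.073) → (120.447,93.859) → (31.915,93.859) → (31.915,149.073) (closed)

[2] `<path>` line segment, #ff0000→score S564 F2439: (176.651,134.921) → (253.200,120.775)

[3] `<polyline>` open polyline, #0000ff→engrave S254 F3647: (241.123,127.468) → (148.567,137.380) → (191.092,105.490) → (16.936,39.444)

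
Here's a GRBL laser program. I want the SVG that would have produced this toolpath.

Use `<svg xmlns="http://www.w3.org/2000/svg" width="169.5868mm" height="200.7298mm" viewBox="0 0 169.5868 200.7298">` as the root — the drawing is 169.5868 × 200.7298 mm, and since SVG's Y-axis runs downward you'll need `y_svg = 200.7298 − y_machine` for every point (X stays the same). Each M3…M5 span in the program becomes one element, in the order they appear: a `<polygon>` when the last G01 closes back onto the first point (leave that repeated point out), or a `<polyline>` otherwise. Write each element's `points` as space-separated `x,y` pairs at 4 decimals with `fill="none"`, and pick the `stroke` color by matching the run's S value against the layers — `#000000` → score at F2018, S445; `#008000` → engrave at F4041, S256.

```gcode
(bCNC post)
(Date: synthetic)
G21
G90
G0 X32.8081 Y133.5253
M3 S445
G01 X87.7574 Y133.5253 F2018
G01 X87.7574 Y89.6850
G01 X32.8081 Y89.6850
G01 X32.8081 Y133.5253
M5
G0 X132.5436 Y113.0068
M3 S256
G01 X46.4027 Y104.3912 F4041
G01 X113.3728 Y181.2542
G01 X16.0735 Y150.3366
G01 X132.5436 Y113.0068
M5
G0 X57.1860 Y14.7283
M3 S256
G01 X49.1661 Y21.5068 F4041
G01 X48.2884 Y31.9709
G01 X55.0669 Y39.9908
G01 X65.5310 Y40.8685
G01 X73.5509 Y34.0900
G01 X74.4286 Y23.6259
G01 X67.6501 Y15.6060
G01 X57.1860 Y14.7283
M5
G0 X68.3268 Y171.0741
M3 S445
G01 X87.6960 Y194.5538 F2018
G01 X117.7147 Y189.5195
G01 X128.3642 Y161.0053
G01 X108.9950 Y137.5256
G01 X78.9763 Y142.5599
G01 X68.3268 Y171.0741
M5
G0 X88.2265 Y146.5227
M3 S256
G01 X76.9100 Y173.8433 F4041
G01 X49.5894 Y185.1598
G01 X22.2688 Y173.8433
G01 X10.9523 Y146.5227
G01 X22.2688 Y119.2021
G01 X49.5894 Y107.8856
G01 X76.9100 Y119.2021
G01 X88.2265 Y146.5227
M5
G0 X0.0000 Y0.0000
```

Machine Y-up, SVG Y-down with viewBox height 200.7298, so y_svg = 200.7298 − y_machine; X carries over.

Run 1: power S445 maps to stroke `#000000` (score). The run returns to its start, so emit a `<polygon>` with points (Y-flipped): 32.8081,67.2045 87.7574,67.2045 87.7574,111.0448 32.8081,111.0448.

Run 2: S256 ⇒ engrave layer `#008000`. The run returns to its start, so emit a `<polygon>` with points (Y-flipped): 132.5436,87.7230 46.4027,96.3386 113.3728,19.4756 16.0735,50.3932.

Run 3: power S256 maps to stroke `#008000` (engrave). The run returns to its start, so emit a `<polygon>` with points (Y-flipped): 57.1860,186.0015 49.1661,179.2230 48.2884,168.7589 55.0669,160.7390 65.5310,159.8613 73.5509,166.6398 74.4286,177.1039 67.6501,185.1238.

Run 4: the run's S445 means `#000000` (score). The run returns to its start, so emit a `<polygon>` with points (Y-flipped): 68.3268,29.6557 87.6960,6.1760 117.7147,11.2103 128.3642,39.7245 108.9950,63.2042 78.9763,58.1699.

Run 5: S256 ⇒ engrave layer `#008000`. The run returns to its start, so emit a `<polygon>` with points (Y-flipped): 88.2265,54.2071 76.9100,26.8865 49.5894,15.5700 22.2688,26.8865 10.9523,54.2071 22.2688,81.5277 49.5894,92.8442 76.9100,81.5277.

<svg xmlns="http://www.w3.org/2000/svg" width="169.5868mm" height="200.7298mm" viewBox="0 0 169.5868 200.7298">
  <polygon points="32.8081,67.2045 87.7574,67.2045 87.7574,111.0448 32.8081,111.0448" fill="none" stroke="#000000"/>
  <polygon points="132.5436,87.7230 46.4027,96.3386 113.3728,19.4756 16.0735,50.3932" fill="none" stroke="#008000"/>
  <polygon points="57.1860,186.0015 49.1661,179.2230 48.2884,168.7589 55.0669,160.7390 65.5310,159.8613 73.5509,166.6398 74.4286,177.1039 67.6501,185.1238" fill="none" stroke="#008000"/>
  <polygon points="68.3268,29.6557 87.6960,6.1760 117.7147,11.2103 128.3642,39.7245 108.9950,63.2042 78.9763,58.1699" fill="none" stroke="#000000"/>
  <polygon points="88.2265,54.2071 76.9100,26.8865 49.5894,15.5700 22.2688,26.8865 10.9523,54.2071 22.2688,81.5277 49.5894,92.8442 76.9100,81.5277" fill="none" stroke="#008000"/>
</svg>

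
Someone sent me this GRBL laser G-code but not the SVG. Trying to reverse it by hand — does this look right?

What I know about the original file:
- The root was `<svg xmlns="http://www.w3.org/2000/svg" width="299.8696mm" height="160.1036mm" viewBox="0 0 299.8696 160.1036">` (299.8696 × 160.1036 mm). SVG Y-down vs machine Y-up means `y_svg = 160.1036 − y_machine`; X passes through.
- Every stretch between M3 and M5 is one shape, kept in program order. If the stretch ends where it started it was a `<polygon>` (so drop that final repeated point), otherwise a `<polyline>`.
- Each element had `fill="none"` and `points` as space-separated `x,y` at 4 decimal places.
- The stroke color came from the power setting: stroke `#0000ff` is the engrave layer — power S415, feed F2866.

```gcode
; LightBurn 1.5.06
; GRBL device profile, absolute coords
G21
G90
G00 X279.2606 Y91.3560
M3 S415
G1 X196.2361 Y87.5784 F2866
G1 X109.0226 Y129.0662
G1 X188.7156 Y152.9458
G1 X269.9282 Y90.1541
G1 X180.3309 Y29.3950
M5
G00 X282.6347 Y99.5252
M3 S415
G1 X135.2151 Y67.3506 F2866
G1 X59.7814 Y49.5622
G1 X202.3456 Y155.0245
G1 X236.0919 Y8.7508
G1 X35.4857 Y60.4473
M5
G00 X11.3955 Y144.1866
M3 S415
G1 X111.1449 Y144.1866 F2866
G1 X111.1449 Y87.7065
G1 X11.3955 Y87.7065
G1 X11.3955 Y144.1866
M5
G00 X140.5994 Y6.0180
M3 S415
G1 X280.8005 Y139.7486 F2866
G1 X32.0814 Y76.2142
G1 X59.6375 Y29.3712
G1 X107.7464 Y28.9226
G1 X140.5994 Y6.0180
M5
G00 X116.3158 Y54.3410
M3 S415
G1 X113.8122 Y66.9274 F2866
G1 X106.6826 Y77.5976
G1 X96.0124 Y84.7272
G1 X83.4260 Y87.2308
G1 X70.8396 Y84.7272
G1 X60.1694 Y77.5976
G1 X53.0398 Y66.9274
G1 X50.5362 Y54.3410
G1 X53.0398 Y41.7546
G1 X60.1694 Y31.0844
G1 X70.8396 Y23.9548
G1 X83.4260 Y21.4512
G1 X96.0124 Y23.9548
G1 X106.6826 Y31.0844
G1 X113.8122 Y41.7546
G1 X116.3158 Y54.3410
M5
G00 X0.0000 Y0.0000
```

<svg xmlns="http://www.w3.org/2000/svg" width="299.8696mm" height="160.1036mm" viewBox="0 0 299.8696 160.1036">
  <polyline points="279.2606,68.7476 196.2361,72.5252 109.0226,31.0374 188.7156,7.1578 269.9282,69.9495 180.3309,130.7086" fill="none" stroke="#0000ff"/>
  <polyline points="282.6347,60.5784 135.2151,92.7530 59.7814,110.5414 202.3456,5.0791 236.0919,151.3528 35.4857,99.6563" fill="none" stroke="#0000ff"/>
  <polygon points="11.3955,15.9170 111.1449,15.9170 111.1449,72.3971 11.3955,72.3971" fill="none" stroke="#0000ff"/>
  <polygon points="140.5994,154.0856 280.8005,20.3550 32.0814,83.8894 59.6375,130.7324 107.7464,131.1810" fill="none" stroke="#0000ff"/>
  <polygon points="116.3158,105.7626 113.8122,93.1762 106.6826,82.5060 96.0124,75.3764 83.4260,72.8728 70.8396,75.3764 60.1694,82.5060 53.0398,93.1762 50.5362,105.7626 53.0398,118.3490 60.1694,129.0192 70.8396,136.1488 83.4260,138.6524 96.0124,136.1488 106.6826,129.0192 113.8122,118.3490" fill="none" stroke="#0000ff"/>
</svg>

Machine Y-up, SVG Y-down with viewBox height 160.1036, so y_svg = 160.1036 − y_machine; X carries over. Every run uses S415, so all elements get stroke `#0000ff` (engrave).

Run 1: The run is open, so emit a `<polyline>` with points (Y-flipped): 279.2606,68.7476 196.2361,72.5252 109.0226,31.0374 188.7156,7.1578 269.9282,69.9495 180.3309,130.7086.

Run 2: The run is open, so emit a `<polyline>` with points (Y-flipped): 282.6347,60.5784 135.2151,92.7530 59.7814,110.5414 202.3456,5.0791 236.0919,151.3528 35.4857,99.6563.

Run 3: The run returns to its start, so emit a `<polygon>` with points (Y-flipped): 11.3955,15.9170 111.1449,15.9170 111.1449,72.3971 11.3955,72.3971.

Run 4: The run returns to its start, so emit a `<polygon>` with points (Y-flipped): 140.5994,154.0856 280.8005,20.3550 32.0814,83.8894 59.6375,130.7324 107.7464,131.1810.

Run 5: The run returns to its start, so emit a `<polygon>` with points (Y-flipped): 116.3158,105.7626 113.8122,93.1762 106.6826,82.5060 96.0124,75.3764 83.4260,72.8728 70.8396,75.3764 60.1694,82.5060 53.0398,93.1762 50.5362,105.7626 53.0398,118.3490 60.1694,129.0192 70.8396,136.1488 83.4260,138.6524 96.0124,136.1488 106.6826,129.0192 113.8122,118.3490.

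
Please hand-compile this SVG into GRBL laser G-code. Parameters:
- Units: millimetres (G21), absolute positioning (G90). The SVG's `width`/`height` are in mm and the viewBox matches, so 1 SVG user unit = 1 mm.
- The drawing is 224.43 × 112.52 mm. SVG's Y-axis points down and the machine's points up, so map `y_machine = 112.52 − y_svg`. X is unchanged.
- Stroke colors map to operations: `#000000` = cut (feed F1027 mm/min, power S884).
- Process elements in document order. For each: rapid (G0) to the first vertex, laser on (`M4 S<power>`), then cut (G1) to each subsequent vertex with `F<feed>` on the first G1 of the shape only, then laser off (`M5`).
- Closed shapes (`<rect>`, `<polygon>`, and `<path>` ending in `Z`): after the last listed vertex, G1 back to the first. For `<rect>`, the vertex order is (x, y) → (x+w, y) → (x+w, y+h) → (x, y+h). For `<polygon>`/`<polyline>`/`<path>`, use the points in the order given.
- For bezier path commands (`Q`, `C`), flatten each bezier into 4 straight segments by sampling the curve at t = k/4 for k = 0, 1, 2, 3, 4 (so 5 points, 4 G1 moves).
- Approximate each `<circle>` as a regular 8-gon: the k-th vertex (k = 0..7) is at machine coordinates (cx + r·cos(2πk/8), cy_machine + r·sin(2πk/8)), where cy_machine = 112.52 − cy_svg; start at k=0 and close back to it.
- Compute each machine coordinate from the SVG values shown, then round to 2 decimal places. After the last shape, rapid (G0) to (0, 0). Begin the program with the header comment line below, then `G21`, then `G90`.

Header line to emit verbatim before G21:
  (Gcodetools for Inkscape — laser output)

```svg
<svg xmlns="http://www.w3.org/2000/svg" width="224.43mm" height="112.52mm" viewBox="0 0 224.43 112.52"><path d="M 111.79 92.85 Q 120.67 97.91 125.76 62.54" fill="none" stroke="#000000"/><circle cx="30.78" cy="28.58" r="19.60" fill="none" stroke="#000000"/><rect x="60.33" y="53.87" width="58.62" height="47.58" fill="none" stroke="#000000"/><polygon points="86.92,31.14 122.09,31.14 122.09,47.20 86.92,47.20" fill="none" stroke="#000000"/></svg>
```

(Gcodetools for Inkscape — laser output)
G21
G90
G0 X111.79 Y19.67
M4 S884
G1 X115.99 Y19.67 F1027
G1 X119.72 Y24.72
G1 X122.98 Y34.82
G1 X125.76 Y49.98
M5
G0 X50.38 Y83.94
M4 S884
G1 X44.64 Y97.80 F1027
G1 X30.78 Y103.54
G1 X16.92 Y97.80
G1 X11.18 Y83.94
G1 X16.92 Y70.08
G1 X30.78 Y64.34
G1 X44.64 Y70.08
G1 X50.38 Y83.94
M5
G0 X60.33 Y58.65
M4 S884
G1 X118.95 Y58.65 F1027
G1 X118.95 Y11.07
G1 X60.33 Y11.07
G1 X60.33 Y58.65
M5
G0 X86.92 Y81.38
M4 S884
G1 X122.09 Y81.38 F1027
G1 X122.09 Y65.32
G1 X86.92 Y65.32
G1 X86.92 Y81.38
M5
G0 X0.00 Y0.00

Since the viewBox matches the mm dimensions, user units are millimetres directly. The only transform is the Y-flip y_m = 112.52 − y_svg.

Shape 1 is a quadratic bezier drawn with `<path>`. Its stroke #000000 means cut at S884, F1027. After flipping Y the toolpath is (111.79,19.67) → (115.99,19.67) → (119.72,24.72) → (122.98,34.82) → (125.76,49.98).

Shape 2 is a circle drawn with `<circle>`. Its stroke #000000 means cut at S884, F1027. After flipping Y the toolpath is (50.38,83.94) → (44.64,97.80) → (30.78,103.54) → (16.92,97.80) → (11.18,83.94) → (16.92,70.08) → (30.78,64.34) → (44.64,70.08) → (50.38,83.94), returning to the start.

Shape 3 is a rectangle drawn with `<rect>`. Its stroke #000000 means cut at S884, F1027. After flipping Y the toolpath is (60.33,58.65) → (118.95,58.65) → (118.95,11.07) → (60.33,11.07) → (60.33,58.65), returning to the start.

Shape 4 is a rectangle drawn with `<polygon>`. Its stroke #000000 means cut at S884, F1027. After flipping Y the toolpath is (86.92,81.38) → (122.09,81.38) → (122.09,65.32) → (86.92,65.32) → (86.92,81.38), returning to the start.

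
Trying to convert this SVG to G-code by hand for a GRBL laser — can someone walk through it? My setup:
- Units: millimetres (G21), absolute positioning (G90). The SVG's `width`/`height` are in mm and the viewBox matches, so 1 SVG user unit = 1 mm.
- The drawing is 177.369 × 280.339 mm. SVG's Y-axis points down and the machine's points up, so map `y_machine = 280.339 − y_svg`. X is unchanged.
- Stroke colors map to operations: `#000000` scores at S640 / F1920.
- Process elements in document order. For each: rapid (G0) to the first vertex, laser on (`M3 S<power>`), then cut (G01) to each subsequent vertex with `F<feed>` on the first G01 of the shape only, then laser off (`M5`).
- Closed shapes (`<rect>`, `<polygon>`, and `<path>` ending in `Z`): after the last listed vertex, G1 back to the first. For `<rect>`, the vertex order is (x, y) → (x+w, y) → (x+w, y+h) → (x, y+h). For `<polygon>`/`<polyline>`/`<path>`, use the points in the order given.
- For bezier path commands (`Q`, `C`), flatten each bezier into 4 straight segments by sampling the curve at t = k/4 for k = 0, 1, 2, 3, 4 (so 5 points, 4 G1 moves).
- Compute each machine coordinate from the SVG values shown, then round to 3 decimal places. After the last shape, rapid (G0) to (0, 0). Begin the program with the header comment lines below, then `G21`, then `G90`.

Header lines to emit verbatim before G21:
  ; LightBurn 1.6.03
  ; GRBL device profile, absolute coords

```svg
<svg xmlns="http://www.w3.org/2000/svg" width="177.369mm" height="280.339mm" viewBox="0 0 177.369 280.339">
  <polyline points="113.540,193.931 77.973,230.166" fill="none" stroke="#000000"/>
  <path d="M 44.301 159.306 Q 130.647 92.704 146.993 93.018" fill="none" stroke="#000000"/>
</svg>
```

viewBox `0 0 177.369 280.339` with mm width/height → 1 unit = 1 mm. Flip: y_m = 280.339 − y_svg.

**Shape 1** — `<polyline>` line segment, stroke `#000000` → score (S640, F1920). Machine vertices: (113.540,86.408) → (77.973,50.173). Open path.

**Shape 2** — `<path>` quadratic bezier, stroke `#000000` → score (S640, F1920). Control points (SVG): P0=(44.301,159.306), P1=(130.647,92.704), P2=(146.993,93.018); sampled at t=k/4. Machine vertices: (44.301,121.033) → (83.099,150.152) → (113.147,170.906) → (134.445,183.296) → (146.993,187.321). Open path.

; LightBurn 1.6.03
; GRBL device profile, absolute coords
G21
G90
G0 X113.540 Y86.408
M3 S640
G01 X77.973 Y50.173 F1920
M5
G0 X44.301 Y121.033
M3 S640
G01 X83.099 Y150.152 F1920
G01 X113.147 Y170.906
G01 X134.445 Y183.296
G01 X146.993 Y187.321
M5
G0 X0.000 Y0.000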